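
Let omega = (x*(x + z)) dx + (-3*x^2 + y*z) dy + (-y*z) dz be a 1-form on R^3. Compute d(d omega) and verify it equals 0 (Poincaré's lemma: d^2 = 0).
d(d omega) = 0

Step 1: d omega = sum_{i<j} (∂f_j/∂x_i - ∂f_i/∂x_j) dx_i ∧ dx_j:
  coeff of dx ∧ dy: -6*x
  coeff of dx ∧ dz: -x
  coeff of dy ∧ dz: -y - z
Step 2: Apply d again to each 2-form coefficient. The only possible 3-form in R^3 is dx ∧ dy ∧ dz, with coefficient
  ∂(coeff of dy∧dz)/∂x - ∂(coeff of dx∧dz)/∂y + ∂(coeff of dx∧dy)/∂z
  = ∂/∂x (-y - z) - ∂/∂y (-x) + ∂/∂z (-6*x).
Each of these terms simplifies to sums of mixed partials that cancel in pairs. The result is 0 (by equality of mixed partials for smooth functions — Schwarz / Clairaut).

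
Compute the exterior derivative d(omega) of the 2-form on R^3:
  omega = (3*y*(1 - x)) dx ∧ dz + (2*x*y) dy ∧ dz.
d(omega) = (3*x + 2*y - 3) dx ∧ dy ∧ dz

For a 2-form omega = sum_{i<j} g_{ij} dx_i ∧ dx_j, the exterior derivative is
  d(omega) = sum_{i<j} d(g_{ij}) ∧ dx_i ∧ dx_j = sum_{i<j, k} (∂g_{ij}/∂x_k) dx_k ∧ dx_i ∧ dx_j.
Expand each term, using dx_k ∧ dx_i ∧ dx_j = sgn(permutation) dx_{(a)} ∧ dx_{(b)} ∧ dx_{(c)} with (a < b < c) sorted:
  d(3*y*(1 - x)) includes (∂/∂y)(3*y*(1 - x)) dy = (3 - 3*x) dy, which multiplied by dx ∧ dz gives (3*x - 3) dx ∧ dy ∧ dz
  d(2*x*y) includes (∂/∂x)(2*x*y) dx = (2*y) dx, which multiplied by dy ∧ dz gives (2*y) dx ∧ dy ∧ dz
Collecting like 3-forms: d(omega) = (3*x + 2*y - 3) dx ∧ dy ∧ dz.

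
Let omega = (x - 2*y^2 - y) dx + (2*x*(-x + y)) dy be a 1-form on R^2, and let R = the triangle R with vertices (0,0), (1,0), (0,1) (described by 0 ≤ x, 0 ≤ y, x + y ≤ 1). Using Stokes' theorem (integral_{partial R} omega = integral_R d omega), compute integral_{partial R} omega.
integral_(partial R) omega = 5/6

Stokes: integral_partial_R omega = integral_R d omega with d omega = (∂Q/∂x - ∂P/∂y) dx ∧ dy.
  ∂Q/∂x = -4*x + 2*y
  ∂P/∂y = -4*y - 1
  integrand = ∂Q/∂x - ∂P/∂y = -4*x + 6*y + 1.
Integrating over R: integral_0^1 integral_0^{1-x} (-4*x + 6*y + 1) dy dx = 5/6.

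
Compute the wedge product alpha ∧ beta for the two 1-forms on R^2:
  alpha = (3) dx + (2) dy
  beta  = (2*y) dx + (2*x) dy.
alpha ∧ beta = (6*x - 4*y) dx ∧ dy

Distribute the wedge, using dx_i ∧ dx_j = -dx_j ∧ dx_i and dx_i ∧ dx_i = 0. For each pair (i, j) with i < j, the coefficient of dx_i ∧ dx_j in alpha ∧ beta is (alpha_i * beta_j - alpha_j * beta_i). Collecting: alpha ∧ beta = (6*x - 4*y) dx ∧ dy.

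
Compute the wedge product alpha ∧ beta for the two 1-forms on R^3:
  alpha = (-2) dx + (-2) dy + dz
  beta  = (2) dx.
alpha ∧ beta = (4) dx ∧ dy + (-2) dx ∧ dz

Distribute the wedge, using dx_i ∧ dx_j = -dx_j ∧ dx_i and dx_i ∧ dx_i = 0. For each pair (i, j) with i < j, the coefficient of dx_i ∧ dx_j in alpha ∧ beta is (alpha_i * beta_j - alpha_j * beta_i). Collecting: alpha ∧ beta = (4) dx ∧ dy + (-2) dx ∧ dz.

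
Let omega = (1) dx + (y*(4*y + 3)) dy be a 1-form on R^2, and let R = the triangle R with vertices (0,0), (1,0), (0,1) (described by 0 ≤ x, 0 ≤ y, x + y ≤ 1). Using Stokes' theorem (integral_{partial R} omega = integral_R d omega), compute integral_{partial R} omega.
integral_(partial R) omega = 0

Stokes: integral_partial_R omega = integral_R d omega with d omega = (∂Q/∂x - ∂P/∂y) dx ∧ dy.
  ∂Q/∂x = 0
  ∂P/∂y = 0
  integrand = ∂Q/∂x - ∂P/∂y = 0.
Integrating over R: integral_0^1 integral_0^{1-x} (0) dy dx = 0.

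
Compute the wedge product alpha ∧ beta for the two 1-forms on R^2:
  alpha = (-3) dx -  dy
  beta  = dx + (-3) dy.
alpha ∧ beta = (10) dx ∧ dy

Distribute the wedge, using dx_i ∧ dx_j = -dx_j ∧ dx_i and dx_i ∧ dx_i = 0. For each pair (i, j) with i < j, the coefficient of dx_i ∧ dx_j in alpha ∧ beta is (alpha_i * beta_j - alpha_j * beta_i). Collecting: alpha ∧ beta = (10) dx ∧ dy.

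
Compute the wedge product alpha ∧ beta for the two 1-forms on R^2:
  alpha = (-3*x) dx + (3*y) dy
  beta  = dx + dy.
alpha ∧ beta = (-3*x - 3*y) dx ∧ dy

Distribute the wedge, using dx_i ∧ dx_j = -dx_j ∧ dx_i and dx_i ∧ dx_i = 0. For each pair (i, j) with i < j, the coefficient of dx_i ∧ dx_j in alpha ∧ beta is (alpha_i * beta_j - alpha_j * beta_i). Collecting: alpha ∧ beta = (-3*x - 3*y) dx ∧ dy.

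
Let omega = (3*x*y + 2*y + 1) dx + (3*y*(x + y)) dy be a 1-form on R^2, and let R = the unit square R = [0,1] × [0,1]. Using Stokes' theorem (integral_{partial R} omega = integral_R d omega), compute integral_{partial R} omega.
integral_(partial R) omega = -2

Stokes: integral_partial_R omega = integral_R d omega with d omega = (∂Q/∂x - ∂P/∂y) dx ∧ dy.
  ∂Q/∂x = 3*y
  ∂P/∂y = 3*x + 2
  integrand = ∂Q/∂x - ∂P/∂y = -3*x + 3*y - 2.
Integrating over R: integral_0^1 integral_0^1 (-3*x + 3*y - 2) dx dy = -2.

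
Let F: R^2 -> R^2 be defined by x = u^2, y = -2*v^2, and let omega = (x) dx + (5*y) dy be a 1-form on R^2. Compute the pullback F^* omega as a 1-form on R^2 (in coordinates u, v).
F^* omega = (2*u^3) du + (40*v^3) dv

Using F^*(f dg) = (f ∘ F) d(g ∘ F), substitute each coordinate x_i by F_i(u, v) in f_i, and replace dx_i by d F_i = (∂F_i/∂u) du + (∂F_i/∂v) dv.
  For the x component: f_1(F) = u^2; d F_1 = (2*u) du + (0) dv
  For the y component: f_2(F) = -10*v^2; d F_2 = (0) du + (-4*v) dv
Combining and collecting du, dv coefficients:
  coeff of du: 2*u^3
  coeff of dv: 40*v^3
F^* omega = (2*u^3) du + (40*v^3) dv.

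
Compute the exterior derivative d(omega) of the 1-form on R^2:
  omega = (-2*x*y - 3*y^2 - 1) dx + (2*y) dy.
d(omega) = (2*x + 6*y) dx ∧ dy

For a 1-form omega = sum_i f_i dx_i, the exterior derivative is
  d(omega) = sum_{i < j} (∂f_j/∂x_i - ∂f_i/∂x_j) dx_i ∧ dx_j.
  coefficient of dx ∧ dy: ∂f_2/∂x - ∂f_1/∂y = ∂(2*y)/∂x - ∂(-2*x*y - 3*y^2 - 1)/∂y = 2*x + 6*y
Assembling: d(omega) = (2*x + 6*y) dx ∧ dy.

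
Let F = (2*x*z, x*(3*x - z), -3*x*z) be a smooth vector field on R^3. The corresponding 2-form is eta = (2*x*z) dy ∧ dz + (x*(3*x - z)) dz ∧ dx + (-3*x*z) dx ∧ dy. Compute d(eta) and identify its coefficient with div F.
d(eta) = (-3*x + 2*z) dx ∧ dy ∧ dz; div F = -3*x + 2*z

For a 2-form in R^3 of the form above, applying d gives a 3-form with coefficient ∂P/∂x + ∂Q/∂y + ∂R/∂z:
  ∂P/∂x = 2*z
  ∂Q/∂y = 0
  ∂R/∂z = -3*x
Sum = -3*x + 2*z, which is exactly div F.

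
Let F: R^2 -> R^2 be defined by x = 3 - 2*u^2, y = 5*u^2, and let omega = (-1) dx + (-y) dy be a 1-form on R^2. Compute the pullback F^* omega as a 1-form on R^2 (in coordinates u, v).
F^* omega = (-50*u^3 + 4*u) du

Using F^*(f dg) = (f ∘ F) d(g ∘ F), substitute each coordinate x_i by F_i(u, v) in f_i, and replace dx_i by d F_i = (∂F_i/∂u) du + (∂F_i/∂v) dv.
  For the x component: f_1(F) = -1; d F_1 = (-4*u) du + (0) dv
  For the y component: f_2(F) = -5*u^2; d F_2 = (10*u) du + (0) dv
Combining and collecting du, dv coefficients:
  coeff of du: -50*u^3 + 4*u
  coeff of dv: 0
F^* omega = (-50*u^3 + 4*u) du.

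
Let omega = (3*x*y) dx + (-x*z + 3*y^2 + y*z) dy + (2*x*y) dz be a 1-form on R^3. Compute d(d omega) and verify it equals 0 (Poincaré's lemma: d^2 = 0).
d(d omega) = 0

Step 1: d omega = sum_{i<j} (∂f_j/∂x_i - ∂f_i/∂x_j) dx_i ∧ dx_j:
  coeff of dx ∧ dy: -3*x - z
  coeff of dx ∧ dz: 2*y
  coeff of dy ∧ dz: 3*x - y
Step 2: Apply d again to each 2-form coefficient. The only possible 3-form in R^3 is dx ∧ dy ∧ dz, with coefficient
  ∂(coeff of dy∧dz)/∂x - ∂(coeff of dx∧dz)/∂y + ∂(coeff of dx∧dy)/∂z
  = ∂/∂x (3*x - y) - ∂/∂y (2*y) + ∂/∂z (-3*x - z).
Each of these terms simplifies to sums of mixed partials that cancel in pairs. The result is 0 (by equality of mixed partials for smooth functions — Schwarz / Clairaut).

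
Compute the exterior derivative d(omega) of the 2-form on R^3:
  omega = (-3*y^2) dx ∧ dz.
d(omega) = (6*y) dx ∧ dy ∧ dz

For a 2-form omega = sum_{i<j} g_{ij} dx_i ∧ dx_j, the exterior derivative is
  d(omega) = sum_{i<j} d(g_{ij}) ∧ dx_i ∧ dx_j = sum_{i<j, k} (∂g_{ij}/∂x_k) dx_k ∧ dx_i ∧ dx_j.
Expand each term, using dx_k ∧ dx_i ∧ dx_j = sgn(permutation) dx_{(a)} ∧ dx_{(b)} ∧ dx_{(c)} with (a < b < c) sorted:
  d(-3*y^2) includes (∂/∂y)(-3*y^2) dy = (-6*y) dy, which multiplied by dx ∧ dz gives (6*y) dx ∧ dy ∧ dz
Collecting like 3-forms: d(omega) = (6*y) dx ∧ dy ∧ dz.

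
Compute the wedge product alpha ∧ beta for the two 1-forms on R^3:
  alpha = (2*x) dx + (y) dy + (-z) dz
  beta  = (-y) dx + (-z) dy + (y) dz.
alpha ∧ beta = (-2*x*z + y^2) dx ∧ dy + (y*(2*x - z)) dx ∧ dz + (y^2 - z^2) dy ∧ dz

Distribute the wedge, using dx_i ∧ dx_j = -dx_j ∧ dx_i and dx_i ∧ dx_i = 0. For each pair (i, j) with i < j, the coefficient of dx_i ∧ dx_j in alpha ∧ beta is (alpha_i * beta_j - alpha_j * beta_i). Collecting: alpha ∧ beta = (-2*x*z + y^2) dx ∧ dy + (y*(2*x - z)) dx ∧ dz + (y^2 - z^2) dy ∧ dz.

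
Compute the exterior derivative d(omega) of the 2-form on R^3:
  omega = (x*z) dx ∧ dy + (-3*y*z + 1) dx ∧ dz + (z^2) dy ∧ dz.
d(omega) = (x + 3*z) dx ∧ dy ∧ dz

For a 2-form omega = sum_{i<j} g_{ij} dx_i ∧ dx_j, the exterior derivative is
  d(omega) = sum_{i<j} d(g_{ij}) ∧ dx_i ∧ dx_j = sum_{i<j, k} (∂g_{ij}/∂x_k) dx_k ∧ dx_i ∧ dx_j.
Expand each term, using dx_k ∧ dx_i ∧ dx_j = sgn(permutation) dx_{(a)} ∧ dx_{(b)} ∧ dx_{(c)} with (a < b < c) sorted:
  d(x*z) includes (∂/∂z)(x*z) dz = (x) dz, which multiplied by dx ∧ dy gives (x) dx ∧ dy ∧ dz
  d(-3*y*z + 1) includes (∂/∂y)(-3*y*z + 1) dy = (-3*z) dy, which multiplied by dx ∧ dz gives (3*z) dx ∧ dy ∧ dz
Collecting like 3-forms: d(omega) = (x + 3*z) dx ∧ dy ∧ dz.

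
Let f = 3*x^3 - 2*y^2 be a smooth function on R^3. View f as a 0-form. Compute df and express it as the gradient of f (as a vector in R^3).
df = (9*x^2) dx + (-4*y) dy + (0) dz; grad f = (9*x^2, -4*y, 0)

For a 0-form f, d f = (∂f/∂x) dx + (∂f/∂y) dy + (∂f/∂z) dz. The components of the vector representation are exactly the entries of grad f in Cartesian coordinates:
  ∂f/∂x = 9*x^2
  ∂f/∂y = -4*y
  ∂f/∂z = 0.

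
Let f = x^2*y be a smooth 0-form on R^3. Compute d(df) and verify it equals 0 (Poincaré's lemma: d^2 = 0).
d(df) = 0

Step 1: df = sum_i (∂f/∂x_i) dx_i = (2*x*y) dx + (x^2) dy + (0) dz.
Step 2: Apply d again. Using the 1-form formula, the coefficient of dx ∧ dy in d(df) is ∂^2 f/∂x ∂y - ∂^2 f/∂y ∂x = (2*x) - (2*x) = 0 (equality of mixed partials for smooth f).
Similarly for dx ∧ dz and dy ∧ dz — all coefficients vanish. So d(df) = 0.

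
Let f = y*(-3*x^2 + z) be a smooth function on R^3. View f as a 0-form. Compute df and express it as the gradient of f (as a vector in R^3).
df = (-6*x*y) dx + (-3*x^2 + z) dy + (y) dz; grad f = (-6*x*y, -3*x^2 + z, y)

For a 0-form f, d f = (∂f/∂x) dx + (∂f/∂y) dy + (∂f/∂z) dz. The components of the vector representation are exactly the entries of grad f in Cartesian coordinates:
  ∂f/∂x = -6*x*y
  ∂f/∂y = -3*x^2 + z
  ∂f/∂z = y.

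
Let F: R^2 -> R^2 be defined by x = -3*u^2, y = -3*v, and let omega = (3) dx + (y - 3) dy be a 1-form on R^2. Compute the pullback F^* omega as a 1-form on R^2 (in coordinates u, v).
F^* omega = (-18*u) du + (9*v + 9) dv

Using F^*(f dg) = (f ∘ F) d(g ∘ F), substitute each coordinate x_i by F_i(u, v) in f_i, and replace dx_i by d F_i = (∂F_i/∂u) du + (∂F_i/∂v) dv.
  For the x component: f_1(F) = 3; d F_1 = (-6*u) du + (0) dv
  For the y component: f_2(F) = -3*v - 3; d F_2 = (0) du + (-3) dv
Combining and collecting du, dv coefficients:
  coeff of du: -18*u
  coeff of dv: 9*v + 9
F^* omega = (-18*u) du + (9*v + 9) dv.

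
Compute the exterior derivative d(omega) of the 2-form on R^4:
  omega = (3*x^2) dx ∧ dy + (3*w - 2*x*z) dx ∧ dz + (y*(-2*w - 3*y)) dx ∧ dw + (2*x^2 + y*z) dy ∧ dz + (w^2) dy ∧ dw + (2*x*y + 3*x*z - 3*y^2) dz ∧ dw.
d(omega) = (2*y + 3*z + 3) dx ∧ dz ∧ dw + (2*w + 6*y) dx ∧ dy ∧ dw + (4*x) dx ∧ dy ∧ dz + (2*x - 6*y) dy ∧ dz ∧ dw

For a 2-form omega = sum_{i<j} g_{ij} dx_i ∧ dx_j, the exterior derivative is
  d(omega) = sum_{i<j} d(g_{ij}) ∧ dx_i ∧ dx_j = sum_{i<j, k} (∂g_{ij}/∂x_k) dx_k ∧ dx_i ∧ dx_j.
Expand each term, using dx_k ∧ dx_i ∧ dx_j = sgn(permutation) dx_{(a)} ∧ dx_{(b)} ∧ dx_{(c)} with (a < b < c) sorted:
  d(3*w - 2*x*z) includes (∂/∂w)(3*w - 2*x*z) dw = (3) dw, which multiplied by dx ∧ dz gives (3) dx ∧ dz ∧ dw
  d(y*(-2*w - 3*y)) includes (∂/∂y)(y*(-2*w - 3*y)) dy = (-2*w - 6*y) dy, which multiplied by dx ∧ dw gives (2*w + 6*y) dx ∧ dy ∧ dw
  d(2*x^2 + y*z) includes (∂/∂x)(2*x^2 + y*z) dx = (4*x) dx, which multiplied by dy ∧ dz gives (4*x) dx ∧ dy ∧ dz
  d(2*x*y + 3*x*z - 3*y^2) includes (∂/∂x)(2*x*y + 3*x*z - 3*y^2) dx = (2*y + 3*z) dx, which multiplied by dz ∧ dw gives (2*y + 3*z) dx ∧ dz ∧ dw
  d(2*x*y + 3*x*z - 3*y^2) includes (∂/∂y)(2*x*y + 3*x*z - 3*y^2) dy = (2*x - 6*y) dy, which multiplied by dz ∧ dw gives (2*x - 6*y) dy ∧ dz ∧ dw
Collecting like 3-forms: d(omega) = (2*y + 3*z + 3) dx ∧ dz ∧ dw + (2*w + 6*y) dx ∧ dy ∧ dw + (4*x) dx ∧ dy ∧ dz + (2*x - 6*y) dy ∧ dz ∧ dw.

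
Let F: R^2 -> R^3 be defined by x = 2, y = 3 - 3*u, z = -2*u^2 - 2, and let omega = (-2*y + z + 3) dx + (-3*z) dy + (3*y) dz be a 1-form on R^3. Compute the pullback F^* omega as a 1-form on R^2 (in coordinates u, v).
F^* omega = (18*u^2 - 36*u - 18) du

Using F^*(f dg) = (f ∘ F) d(g ∘ F), substitute each coordinate x_i by F_i(u, v) in f_i, and replace dx_i by d F_i = (∂F_i/∂u) du + (∂F_i/∂v) dv.
  For the x component: f_1(F) = -2*u^2 + 6*u - 5; d F_1 = (0) du + (0) dv
  For the y component: f_2(F) = 6*u^2 + 6; d F_2 = (-3) du + (0) dv
  For the z component: f_3(F) = 9 - 9*u; d F_3 = (-4*u) du + (0) dv
Combining and collecting du, dv coefficients:
  coeff of du: 18*u^2 - 36*u - 18
  coeff of dv: 0
F^* omega = (18*u^2 - 36*u - 18) du.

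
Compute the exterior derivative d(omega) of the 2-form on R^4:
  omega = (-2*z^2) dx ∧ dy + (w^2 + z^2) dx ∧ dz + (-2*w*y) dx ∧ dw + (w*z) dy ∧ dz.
d(omega) = (-4*z) dx ∧ dy ∧ dz + (2*w) dx ∧ dz ∧ dw + (2*w) dx ∧ dy ∧ dw + (z) dy ∧ dz ∧ dw

For a 2-form omega = sum_{i<j} g_{ij} dx_i ∧ dx_j, the exterior derivative is
  d(omega) = sum_{i<j} d(g_{ij}) ∧ dx_i ∧ dx_j = sum_{i<j, k} (∂g_{ij}/∂x_k) dx_k ∧ dx_i ∧ dx_j.
Expand each term, using dx_k ∧ dx_i ∧ dx_j = sgn(permutation) dx_{(a)} ∧ dx_{(b)} ∧ dx_{(c)} with (a < b < c) sorted:
  d(-2*z^2) includes (∂/∂z)(-2*z^2) dz = (-4*z) dz, which multiplied by dx ∧ dy gives (-4*z) dx ∧ dy ∧ dz
  d(w^2 + z^2) includes (∂/∂w)(w^2 + z^2) dw = (2*w) dw, which multiplied by dx ∧ dz gives (2*w) dx ∧ dz ∧ dw
  d(-2*w*y) includes (∂/∂y)(-2*w*y) dy = (-2*w) dy, which multiplied by dx ∧ dw gives (2*w) dx ∧ dy ∧ dw
  d(w*z) includes (∂/∂w)(w*z) dw = (z) dw, which multiplied by dy ∧ dz gives (z) dy ∧ dz ∧ dw
Collecting like 3-forms: d(omega) = (-4*z) dx ∧ dy ∧ dz + (2*w) dx ∧ dz ∧ dw + (2*w) dx ∧ dy ∧ dw + (z) dy ∧ dz ∧ dw.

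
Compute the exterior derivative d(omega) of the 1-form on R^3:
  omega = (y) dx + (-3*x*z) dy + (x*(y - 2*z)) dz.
d(omega) = (-3*z - 1) dx ∧ dy + (y - 2*z) dx ∧ dz + (4*x) dy ∧ dz

For a 1-form omega = sum_i f_i dx_i, the exterior derivative is
  d(omega) = sum_{i < j} (∂f_j/∂x_i - ∂f_i/∂x_j) dx_i ∧ dx_j.
  coefficient of dx ∧ dy: ∂f_2/∂x - ∂f_1/∂y = ∂(-3*x*z)/∂x - ∂(y)/∂y = -3*z - 1
  coefficient of dx ∧ dz: ∂f_3/∂x - ∂f_1/∂z = ∂(x*(y - 2*z))/∂x - ∂(y)/∂z = y - 2*z
  coefficient of dy ∧ dz: ∂f_3/∂y - ∂f_2/∂z = ∂(x*(y - 2*z))/∂y - ∂(-3*x*z)/∂z = 4*x
Assembling: d(omega) = (-3*z - 1) dx ∧ dy + (y - 2*z) dx ∧ dz + (4*x) dy ∧ dz.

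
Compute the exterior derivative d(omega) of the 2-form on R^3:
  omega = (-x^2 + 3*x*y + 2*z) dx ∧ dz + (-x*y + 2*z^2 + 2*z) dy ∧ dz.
d(omega) = (-3*x - y) dx ∧ dy ∧ dz

For a 2-form omega = sum_{i<j} g_{ij} dx_i ∧ dx_j, the exterior derivative is
  d(omega) = sum_{i<j} d(g_{ij}) ∧ dx_i ∧ dx_j = sum_{i<j, k} (∂g_{ij}/∂x_k) dx_k ∧ dx_i ∧ dx_j.
Expand each term, using dx_k ∧ dx_i ∧ dx_j = sgn(permutation) dx_{(a)} ∧ dx_{(b)} ∧ dx_{(c)} with (a < b < c) sorted:
  d(-x^2 + 3*x*y + 2*z) includes (∂/∂y)(-x^2 + 3*x*y + 2*z) dy = (3*x) dy, which multiplied by dx ∧ dz gives (-3*x) dx ∧ dy ∧ dz
  d(-x*y + 2*z^2 + 2*z) includes (∂/∂x)(-x*y + 2*z^2 + 2*z) dx = (-y) dx, which multiplied by dy ∧ dz gives (-y) dx ∧ dy ∧ dz
Collecting like 3-forms: d(omega) = (-3*x - y) dx ∧ dy ∧ dz.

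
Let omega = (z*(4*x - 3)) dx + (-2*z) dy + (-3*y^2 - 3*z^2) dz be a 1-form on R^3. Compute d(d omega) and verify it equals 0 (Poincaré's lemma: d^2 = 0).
d(d omega) = 0

Step 1: d omega = sum_{i<j} (∂f_j/∂x_i - ∂f_i/∂x_j) dx_i ∧ dx_j:
  coeff of dx ∧ dy: 0
  coeff of dx ∧ dz: 3 - 4*x
  coeff of dy ∧ dz: 2 - 6*y
Step 2: Apply d again to each 2-form coefficient. The only possible 3-form in R^3 is dx ∧ dy ∧ dz, with coefficient
  ∂(coeff of dy∧dz)/∂x - ∂(coeff of dx∧dz)/∂y + ∂(coeff of dx∧dy)/∂z
  = ∂/∂x (2 - 6*y) - ∂/∂y (3 - 4*x) + ∂/∂z (0).
Each of these terms simplifies to sums of mixed partials that cancel in pairs. The result is 0 (by equality of mixed partials for smooth functions — Schwarz / Clairaut).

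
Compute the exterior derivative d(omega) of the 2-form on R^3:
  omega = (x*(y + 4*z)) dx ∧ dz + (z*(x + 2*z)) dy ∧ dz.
d(omega) = (-x + z) dx ∧ dy ∧ dz

For a 2-form omega = sum_{i<j} g_{ij} dx_i ∧ dx_j, the exterior derivative is
  d(omega) = sum_{i<j} d(g_{ij}) ∧ dx_i ∧ dx_j = sum_{i<j, k} (∂g_{ij}/∂x_k) dx_k ∧ dx_i ∧ dx_j.
Expand each term, using dx_k ∧ dx_i ∧ dx_j = sgn(permutation) dx_{(a)} ∧ dx_{(b)} ∧ dx_{(c)} with (a < b < c) sorted:
  d(x*(y + 4*z)) includes (∂/∂y)(x*(y + 4*z)) dy = (x) dy, which multiplied by dx ∧ dz gives (-x) dx ∧ dy ∧ dz
  d(z*(x + 2*z)) includes (∂/∂x)(z*(x + 2*z)) dx = (z) dx, which multiplied by dy ∧ dz gives (z) dx ∧ dy ∧ dz
Collecting like 3-forms: d(omega) = (-x + z) dx ∧ dy ∧ dz.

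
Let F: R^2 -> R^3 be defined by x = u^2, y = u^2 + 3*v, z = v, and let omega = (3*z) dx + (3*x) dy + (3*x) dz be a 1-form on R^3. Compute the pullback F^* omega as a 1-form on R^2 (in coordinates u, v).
F^* omega = (6*u*(u^2 + v)) du + (12*u^2) dv

Using F^*(f dg) = (f ∘ F) d(g ∘ F), substitute each coordinate x_i by F_i(u, v) in f_i, and replace dx_i by d F_i = (∂F_i/∂u) du + (∂F_i/∂v) dv.
  For the x component: f_1(F) = 3*v; d F_1 = (2*u) du + (0) dv
  For the y component: f_2(F) = 3*u^2; d F_2 = (2*u) du + (3) dv
  For the z component: f_3(F) = 3*u^2; d F_3 = (0) du + (1) dv
Combining and collecting du, dv coefficients:
  coeff of du: 6*u*(u^2 + v)
  coeff of dv: 12*u^2
F^* omega = (6*u*(u^2 + v)) du + (12*u^2) dv.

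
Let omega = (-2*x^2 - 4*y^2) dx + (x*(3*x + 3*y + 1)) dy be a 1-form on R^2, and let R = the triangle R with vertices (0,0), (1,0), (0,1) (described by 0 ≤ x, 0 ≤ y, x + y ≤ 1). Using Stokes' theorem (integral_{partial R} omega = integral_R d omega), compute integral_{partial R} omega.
integral_(partial R) omega = 10/3

Stokes: integral_partial_R omega = integral_R d omega with d omega = (∂Q/∂x - ∂P/∂y) dx ∧ dy.
  ∂Q/∂x = 6*x + 3*y + 1
  ∂P/∂y = -8*y
  integrand = ∂Q/∂x - ∂P/∂y = 6*x + 11*y + 1.
Integrating over R: integral_0^1 integral_0^{1-x} (6*x + 11*y + 1) dy dx = 10/3.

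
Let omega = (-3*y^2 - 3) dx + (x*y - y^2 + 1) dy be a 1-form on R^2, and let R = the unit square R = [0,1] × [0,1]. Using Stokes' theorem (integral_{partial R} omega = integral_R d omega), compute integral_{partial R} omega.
integral_(partial R) omega = 7/2

Stokes: integral_partial_R omega = integral_R d omega with d omega = (∂Q/∂x - ∂P/∂y) dx ∧ dy.
  ∂Q/∂x = y
  ∂P/∂y = -6*y
  integrand = ∂Q/∂x - ∂P/∂y = 7*y.
Integrating over R: integral_0^1 integral_0^1 (7*y) dx dy = 7/2.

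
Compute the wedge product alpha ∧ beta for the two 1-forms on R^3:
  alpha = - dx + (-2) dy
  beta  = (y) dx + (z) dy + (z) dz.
alpha ∧ beta = (2*y - z) dx ∧ dy + (-z) dx ∧ dz + (-2*z) dy ∧ dz

Distribute the wedge, using dx_i ∧ dx_j = -dx_j ∧ dx_i and dx_i ∧ dx_i = 0. For each pair (i, j) with i < j, the coefficient of dx_i ∧ dx_j in alpha ∧ beta is (alpha_i * beta_j - alpha_j * beta_i). Collecting: alpha ∧ beta = (2*y - z) dx ∧ dy + (-z) dx ∧ dz + (-2*z) dy ∧ dz.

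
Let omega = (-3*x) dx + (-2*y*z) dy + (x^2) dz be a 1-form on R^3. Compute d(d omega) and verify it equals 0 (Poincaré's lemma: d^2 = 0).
d(d omega) = 0

Step 1: d omega = sum_{i<j} (∂f_j/∂x_i - ∂f_i/∂x_j) dx_i ∧ dx_j:
  coeff of dx ∧ dy: 0
  coeff of dx ∧ dz: 2*x
  coeff of dy ∧ dz: 2*y
Step 2: Apply d again to each 2-form coefficient. The only possible 3-form in R^3 is dx ∧ dy ∧ dz, with coefficient
  ∂(coeff of dy∧dz)/∂x - ∂(coeff of dx∧dz)/∂y + ∂(coeff of dx∧dy)/∂z
  = ∂/∂x (2*y) - ∂/∂y (2*x) + ∂/∂z (0).
Each of these terms simplifies to sums of mixed partials that cancel in pairs. The result is 0 (by equality of mixed partials for smooth functions — Schwarz / Clairaut).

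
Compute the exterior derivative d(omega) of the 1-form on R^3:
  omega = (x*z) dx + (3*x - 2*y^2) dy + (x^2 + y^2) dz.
d(omega) = (3) dx ∧ dy + (x) dx ∧ dz + (2*y) dy ∧ dz

For a 1-form omega = sum_i f_i dx_i, the exterior derivative is
  d(omega) = sum_{i < j} (∂f_j/∂x_i - ∂f_i/∂x_j) dx_i ∧ dx_j.
  coefficient of dx ∧ dy: ∂f_2/∂x - ∂f_1/∂y = ∂(3*x - 2*y^2)/∂x - ∂(x*z)/∂y = 3
  coefficient of dx ∧ dz: ∂f_3/∂x - ∂f_1/∂z = ∂(x^2 + y^2)/∂x - ∂(x*z)/∂z = x
  coefficient of dy ∧ dz: ∂f_3/∂y - ∂f_2/∂z = ∂(x^2 + y^2)/∂y - ∂(3*x - 2*y^2)/∂z = 2*y
Assembling: d(omega) = (3) dx ∧ dy + (x) dx ∧ dz + (2*y) dy ∧ dz.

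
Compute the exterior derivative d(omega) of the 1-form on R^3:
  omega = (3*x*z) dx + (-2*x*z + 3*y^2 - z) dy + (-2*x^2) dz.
d(omega) = (-2*z) dx ∧ dy + (-7*x) dx ∧ dz + (2*x + 1) dy ∧ dz

For a 1-form omega = sum_i f_i dx_i, the exterior derivative is
  d(omega) = sum_{i < j} (∂f_j/∂x_i - ∂f_i/∂x_j) dx_i ∧ dx_j.
  coefficient of dx ∧ dy: ∂f_2/∂x - ∂f_1/∂y = ∂(-2*x*z + 3*y^2 - z)/∂x - ∂(3*x*z)/∂y = -2*z
  coefficient of dx ∧ dz: ∂f_3/∂x - ∂f_1/∂z = ∂(-2*x^2)/∂x - ∂(3*x*z)/∂z = -7*x
  coefficient of dy ∧ dz: ∂f_3/∂y - ∂f_2/∂z = ∂(-2*x^2)/∂y - ∂(-2*x*z + 3*y^2 - z)/∂z = 2*x + 1
Assembling: d(omega) = (-2*z) dx ∧ dy + (-7*x) dx ∧ dz + (2*x + 1) dy ∧ dz.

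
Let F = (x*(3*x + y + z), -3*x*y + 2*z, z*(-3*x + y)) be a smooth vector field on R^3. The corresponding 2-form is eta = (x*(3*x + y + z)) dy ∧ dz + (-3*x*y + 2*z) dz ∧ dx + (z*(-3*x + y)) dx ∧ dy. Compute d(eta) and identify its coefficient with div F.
d(eta) = (2*y + z) dx ∧ dy ∧ dz; div F = 2*y + z

For a 2-form in R^3 of the form above, applying d gives a 3-form with coefficient ∂P/∂x + ∂Q/∂y + ∂R/∂z:
  ∂P/∂x = 6*x + y + z
  ∂Q/∂y = -3*x
  ∂R/∂z = -3*x + y
Sum = 2*y + z, which is exactly div F.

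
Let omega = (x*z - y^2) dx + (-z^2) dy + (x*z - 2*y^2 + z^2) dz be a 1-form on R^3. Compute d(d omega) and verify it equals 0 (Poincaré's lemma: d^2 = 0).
d(d omega) = 0

Step 1: d omega = sum_{i<j} (∂f_j/∂x_i - ∂f_i/∂x_j) dx_i ∧ dx_j:
  coeff of dx ∧ dy: 2*y
  coeff of dx ∧ dz: -x + z
  coeff of dy ∧ dz: -4*y + 2*z
Step 2: Apply d again to each 2-form coefficient. The only possible 3-form in R^3 is dx ∧ dy ∧ dz, with coefficient
  ∂(coeff of dy∧dz)/∂x - ∂(coeff of dx∧dz)/∂y + ∂(coeff of dx∧dy)/∂z
  = ∂/∂x (-4*y + 2*z) - ∂/∂y (-x + z) + ∂/∂z (2*y).
Each of these terms simplifies to sums of mixed partials that cancel in pairs. The result is 0 (by equality of mixed partials for smooth functions — Schwarz / Clairaut).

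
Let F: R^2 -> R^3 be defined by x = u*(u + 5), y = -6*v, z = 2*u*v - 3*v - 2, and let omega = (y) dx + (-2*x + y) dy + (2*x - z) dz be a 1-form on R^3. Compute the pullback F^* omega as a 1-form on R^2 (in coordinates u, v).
F^* omega = (2*v*(2*u^2 - 2*u*v + 4*u + 3*v - 13)) du + (4*u^3 - 4*u^2*v + 26*u^2 + 12*u*v + 34*u + 27*v - 6) dv

Using F^*(f dg) = (f ∘ F) d(g ∘ F), substitute each coordinate x_i by F_i(u, v) in f_i, and replace dx_i by d F_i = (∂F_i/∂u) du + (∂F_i/∂v) dv.
  For the x component: f_1(F) = -6*v; d F_1 = (2*u + 5) du + (0) dv
  For the y component: f_2(F) = -2*u^2 - 10*u - 6*v; d F_2 = (0) du + (-6) dv
  For the z component: f_3(F) = 2*u^2 - 2*u*v + 10*u + 3*v + 2; d F_3 = (2*v) du + (2*u - 3) dv
Combining and collecting du, dv coefficients:
  coeff of du: 2*v*(2*u^2 - 2*u*v + 4*u + 3*v - 13)
  coeff of dv: 4*u^3 - 4*u^2*v + 26*u^2 + 12*u*v + 34*u + 27*v - 6
F^* omega = (2*v*(2*u^2 - 2*u*v + 4*u + 3*v - 13)) du + (4*u^3 - 4*u^2*v + 26*u^2 + 12*u*v + 34*u + 27*v - 6) dv.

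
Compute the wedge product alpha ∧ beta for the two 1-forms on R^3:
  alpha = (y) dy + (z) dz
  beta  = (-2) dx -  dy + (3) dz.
alpha ∧ beta = (2*y) dx ∧ dy + (3*y + z) dy ∧ dz + (2*z) dx ∧ dz

Distribute the wedge, using dx_i ∧ dx_j = -dx_j ∧ dx_i and dx_i ∧ dx_i = 0. For each pair (i, j) with i < j, the coefficient of dx_i ∧ dx_j in alpha ∧ beta is (alpha_i * beta_j - alpha_j * beta_i). Collecting: alpha ∧ beta = (2*y) dx ∧ dy + (3*y + z) dy ∧ dz + (2*z) dx ∧ dz.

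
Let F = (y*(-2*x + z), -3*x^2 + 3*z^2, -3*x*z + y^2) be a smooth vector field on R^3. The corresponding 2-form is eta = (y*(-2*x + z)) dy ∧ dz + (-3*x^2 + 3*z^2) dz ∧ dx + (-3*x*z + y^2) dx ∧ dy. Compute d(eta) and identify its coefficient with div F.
d(eta) = (-3*x - 2*y) dx ∧ dy ∧ dz; div F = -3*x - 2*y

For a 2-form in R^3 of the form above, applying d gives a 3-form with coefficient ∂P/∂x + ∂Q/∂y + ∂R/∂z:
  ∂P/∂x = -2*y
  ∂Q/∂y = 0
  ∂R/∂z = -3*x
Sum = -3*x - 2*y, which is exactly div F.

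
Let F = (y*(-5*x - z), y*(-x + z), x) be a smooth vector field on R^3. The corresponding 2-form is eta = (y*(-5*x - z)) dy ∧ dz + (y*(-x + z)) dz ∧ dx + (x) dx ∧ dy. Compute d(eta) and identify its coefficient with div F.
d(eta) = (-x - 5*y + z) dx ∧ dy ∧ dz; div F = -x - 5*y + z

For a 2-form in R^3 of the form above, applying d gives a 3-form with coefficient ∂P/∂x + ∂Q/∂y + ∂R/∂z:
  ∂P/∂x = -5*y
  ∂Q/∂y = -x + z
  ∂R/∂z = 0
Sum = -x - 5*y + z, which is exactly div F.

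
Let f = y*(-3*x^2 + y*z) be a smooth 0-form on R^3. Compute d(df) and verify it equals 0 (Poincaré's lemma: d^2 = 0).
d(df) = 0

Step 1: df = sum_i (∂f/∂x_i) dx_i = (-6*x*y) dx + (-3*x^2 + 2*y*z) dy + (y^2) dz.
Step 2: Apply d again. Using the 1-form formula, the coefficient of dx ∧ dy in d(df) is ∂^2 f/∂x ∂y - ∂^2 f/∂y ∂x = (-6*x) - (-6*x) = 0 (equality of mixed partials for smooth f).
Similarly for dx ∧ dz and dy ∧ dz — all coefficients vanish. So d(df) = 0.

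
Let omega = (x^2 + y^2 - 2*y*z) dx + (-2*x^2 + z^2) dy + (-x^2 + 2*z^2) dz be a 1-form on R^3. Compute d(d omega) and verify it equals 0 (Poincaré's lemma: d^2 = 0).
d(d omega) = 0

Step 1: d omega = sum_{i<j} (∂f_j/∂x_i - ∂f_i/∂x_j) dx_i ∧ dx_j:
  coeff of dx ∧ dy: -4*x - 2*y + 2*z
  coeff of dx ∧ dz: -2*x + 2*y
  coeff of dy ∧ dz: -2*z
Step 2: Apply d again to each 2-form coefficient. The only possible 3-form in R^3 is dx ∧ dy ∧ dz, with coefficient
  ∂(coeff of dy∧dz)/∂x - ∂(coeff of dx∧dz)/∂y + ∂(coeff of dx∧dy)/∂z
  = ∂/∂x (-2*z) - ∂/∂y (-2*x + 2*y) + ∂/∂z (-4*x - 2*y + 2*z).
Each of these terms simplifies to sums of mixed partials that cancel in pairs. The result is 0 (by equality of mixed partials for smooth functions — Schwarz / Clairaut).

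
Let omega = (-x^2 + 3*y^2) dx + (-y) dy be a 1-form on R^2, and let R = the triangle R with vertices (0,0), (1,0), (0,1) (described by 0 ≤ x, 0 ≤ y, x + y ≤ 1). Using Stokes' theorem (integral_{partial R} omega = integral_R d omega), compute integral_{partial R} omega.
integral_(partial R) omega = -1

Stokes: integral_partial_R omega = integral_R d omega with d omega = (∂Q/∂x - ∂P/∂y) dx ∧ dy.
  ∂Q/∂x = 0
  ∂P/∂y = 6*y
  integrand = ∂Q/∂x - ∂P/∂y = -6*y.
Integrating over R: integral_0^1 integral_0^{1-x} (-6*y) dy dx = -1.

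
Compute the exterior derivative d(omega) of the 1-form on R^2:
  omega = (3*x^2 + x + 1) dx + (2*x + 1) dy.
d(omega) = (2) dx ∧ dy

For a 1-form omega = sum_i f_i dx_i, the exterior derivative is
  d(omega) = sum_{i < j} (∂f_j/∂x_i - ∂f_i/∂x_j) dx_i ∧ dx_j.
  coefficient of dx ∧ dy: ∂f_2/∂x - ∂f_1/∂y = ∂(2*x + 1)/∂x - ∂(3*x^2 + x + 1)/∂y = 2
Assembling: d(omega) = (2) dx ∧ dy.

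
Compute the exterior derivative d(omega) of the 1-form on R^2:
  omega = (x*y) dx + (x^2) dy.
d(omega) = (x) dx ∧ dy

For a 1-form omega = sum_i f_i dx_i, the exterior derivative is
  d(omega) = sum_{i < j} (∂f_j/∂x_i - ∂f_i/∂x_j) dx_i ∧ dx_j.
  coefficient of dx ∧ dy: ∂f_2/∂x - ∂f_1/∂y = ∂(x^2)/∂x - ∂(x*y)/∂y = x
Assembling: d(omega) = (x) dx ∧ dy.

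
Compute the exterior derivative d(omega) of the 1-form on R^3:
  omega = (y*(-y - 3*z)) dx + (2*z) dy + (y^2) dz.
d(omega) = (2*y + 3*z) dx ∧ dy + (3*y) dx ∧ dz + (2*y - 2) dy ∧ dz

For a 1-form omega = sum_i f_i dx_i, the exterior derivative is
  d(omega) = sum_{i < j} (∂f_j/∂x_i - ∂f_i/∂x_j) dx_i ∧ dx_j.
  coefficient of dx ∧ dy: ∂f_2/∂x - ∂f_1/∂y = ∂(2*z)/∂x - ∂(y*(-y - 3*z))/∂y = 2*y + 3*z
  coefficient of dx ∧ dz: ∂f_3/∂x - ∂f_1/∂z = ∂(y^2)/∂x - ∂(y*(-y - 3*z))/∂z = 3*y
  coefficient of dy ∧ dz: ∂f_3/∂y - ∂f_2/∂z = ∂(y^2)/∂y - ∂(2*z)/∂z = 2*y - 2
Assembling: d(omega) = (2*y + 3*z) dx ∧ dy + (3*y) dx ∧ dz + (2*y - 2) dy ∧ dz.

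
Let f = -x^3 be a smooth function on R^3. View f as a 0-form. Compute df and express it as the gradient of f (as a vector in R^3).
df = (-3*x^2) dx + (0) dy + (0) dz; grad f = (-3*x^2, 0, 0)

For a 0-form f, d f = (∂f/∂x) dx + (∂f/∂y) dy + (∂f/∂z) dz. The components of the vector representation are exactly the entries of grad f in Cartesian coordinates:
  ∂f/∂x = -3*x^2
  ∂f/∂y = 0
  ∂f/∂z = 0.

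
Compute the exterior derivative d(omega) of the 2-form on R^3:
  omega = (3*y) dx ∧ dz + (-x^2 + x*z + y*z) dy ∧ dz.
d(omega) = (-2*x + z - 3) dx ∧ dy ∧ dz

For a 2-form omega = sum_{i<j} g_{ij} dx_i ∧ dx_j, the exterior derivative is
  d(omega) = sum_{i<j} d(g_{ij}) ∧ dx_i ∧ dx_j = sum_{i<j, k} (∂g_{ij}/∂x_k) dx_k ∧ dx_i ∧ dx_j.
Expand each term, using dx_k ∧ dx_i ∧ dx_j = sgn(permutation) dx_{(a)} ∧ dx_{(b)} ∧ dx_{(c)} with (a < b < c) sorted:
  d(3*y) includes (∂/∂y)(3*y) dy = (3) dy, which multiplied by dx ∧ dz gives (-3) dx ∧ dy ∧ dz
  d(-x^2 + x*z + y*z) includes (∂/∂x)(-x^2 + x*z + y*z) dx = (-2*x + z) dx, which multiplied by dy ∧ dz gives (-2*x + z) dx ∧ dy ∧ dz
Collecting like 3-forms: d(omega) = (-2*x + z - 3) dx ∧ dy ∧ dz.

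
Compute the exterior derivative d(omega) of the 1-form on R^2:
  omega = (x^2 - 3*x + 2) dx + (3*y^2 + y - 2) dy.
d(omega) = 0

For a 1-form omega = sum_i f_i dx_i, the exterior derivative is
  d(omega) = sum_{i < j} (∂f_j/∂x_i - ∂f_i/∂x_j) dx_i ∧ dx_j.

Assembling: d(omega) = 0.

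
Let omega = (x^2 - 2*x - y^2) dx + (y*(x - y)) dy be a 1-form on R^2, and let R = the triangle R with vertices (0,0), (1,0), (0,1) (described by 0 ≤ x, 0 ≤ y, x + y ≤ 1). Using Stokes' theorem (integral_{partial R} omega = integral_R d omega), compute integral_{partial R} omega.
integral_(partial R) omega = 1/2

Stokes: integral_partial_R omega = integral_R d omega with d omega = (∂Q/∂x - ∂P/∂y) dx ∧ dy.
  ∂Q/∂x = y
  ∂P/∂y = -2*y
  integrand = ∂Q/∂x - ∂P/∂y = 3*y.
Integrating over R: integral_0^1 integral_0^{1-x} (3*y) dy dx = 1/2.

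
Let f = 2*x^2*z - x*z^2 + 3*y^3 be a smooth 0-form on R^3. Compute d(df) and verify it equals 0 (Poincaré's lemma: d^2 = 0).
d(df) = 0

Step 1: df = sum_i (∂f/∂x_i) dx_i = (z*(4*x - z)) dx + (9*y^2) dy + (2*x*(x - z)) dz.
Step 2: Apply d again. Using the 1-form formula, the coefficient of dx ∧ dy in d(df) is ∂^2 f/∂x ∂y - ∂^2 f/∂y ∂x = (0) - (0) = 0 (equality of mixed partials for smooth f).
Similarly for dx ∧ dz and dy ∧ dz — all coefficients vanish. So d(df) = 0.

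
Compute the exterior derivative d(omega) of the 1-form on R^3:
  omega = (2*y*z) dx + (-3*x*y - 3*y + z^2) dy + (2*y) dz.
d(omega) = (-3*y - 2*z) dx ∧ dy + (-2*y) dx ∧ dz + (2 - 2*z) dy ∧ dz

For a 1-form omega = sum_i f_i dx_i, the exterior derivative is
  d(omega) = sum_{i < j} (∂f_j/∂x_i - ∂f_i/∂x_j) dx_i ∧ dx_j.
  coefficient of dx ∧ dy: ∂f_2/∂x - ∂f_1/∂y = ∂(-3*x*y - 3*y + z^2)/∂x - ∂(2*y*z)/∂y = -3*y - 2*z
  coefficient of dx ∧ dz: ∂f_3/∂x - ∂f_1/∂z = ∂(2*y)/∂x - ∂(2*y*z)/∂z = -2*y
  coefficient of dy ∧ dz: ∂f_3/∂y - ∂f_2/∂z = ∂(2*y)/∂y - ∂(-3*x*y - 3*y + z^2)/∂z = 2 - 2*z
Assembling: d(omega) = (-3*y - 2*z) dx ∧ dy + (-2*y) dx ∧ dz + (2 - 2*z) dy ∧ dz.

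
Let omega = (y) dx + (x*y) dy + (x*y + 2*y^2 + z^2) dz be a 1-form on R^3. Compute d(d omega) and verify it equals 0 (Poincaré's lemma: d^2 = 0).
d(d omega) = 0

Step 1: d omega = sum_{i<j} (∂f_j/∂x_i - ∂f_i/∂x_j) dx_i ∧ dx_j:
  coeff of dx ∧ dy: y - 1
  coeff of dx ∧ dz: y
  coeff of dy ∧ dz: x + 4*y
Step 2: Apply d again to each 2-form coefficient. The only possible 3-form in R^3 is dx ∧ dy ∧ dz, with coefficient
  ∂(coeff of dy∧dz)/∂x - ∂(coeff of dx∧dz)/∂y + ∂(coeff of dx∧dy)/∂z
  = ∂/∂x (x + 4*y) - ∂/∂y (y) + ∂/∂z (y - 1).
Each of these terms simplifies to sums of mixed partials that cancel in pairs. The result is 0 (by equality of mixed partials for smooth functions — Schwarz / Clairaut).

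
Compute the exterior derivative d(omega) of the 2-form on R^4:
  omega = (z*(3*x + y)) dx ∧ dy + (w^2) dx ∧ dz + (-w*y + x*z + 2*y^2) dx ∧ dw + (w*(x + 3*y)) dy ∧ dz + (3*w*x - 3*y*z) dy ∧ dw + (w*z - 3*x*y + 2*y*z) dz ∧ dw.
d(omega) = (w + 3*x + y) dx ∧ dy ∧ dz + (2*w - x - 3*y) dx ∧ dz ∧ dw + (4*w - 4*y) dx ∧ dy ∧ dw + (-2*x + 6*y + 2*z) dy ∧ dz ∧ dw

For a 2-form omega = sum_{i<j} g_{ij} dx_i ∧ dx_j, the exterior derivative is
  d(omega) = sum_{i<j} d(g_{ij}) ∧ dx_i ∧ dx_j = sum_{i<j, k} (∂g_{ij}/∂x_k) dx_k ∧ dx_i ∧ dx_j.
Expand each term, using dx_k ∧ dx_i ∧ dx_j = sgn(permutation) dx_{(a)} ∧ dx_{(b)} ∧ dx_{(c)} with (a < b < c) sorted:
  d(z*(3*x + y)) includes (∂/∂z)(z*(3*x + y)) dz = (3*x + y) dz, which multiplied by dx ∧ dy gives (3*x + y) dx ∧ dy ∧ dz
  d(w^2) includes (∂/∂w)(w^2) dw = (2*w) dw, which multiplied by dx ∧ dz gives (2*w) dx ∧ dz ∧ dw
  d(-w*y + x*z + 2*y^2) includes (∂/∂y)(-w*y + x*z + 2*y^2) dy = (-w + 4*y) dy, which multiplied by dx ∧ dw gives (w - 4*y) dx ∧ dy ∧ dw
  d(-w*y + x*z + 2*y^2) includes (∂/∂z)(-w*y + x*z + 2*y^2) dz = (x) dz, which multiplied by dx ∧ dw gives (-x) dx ∧ dz ∧ dw
  d(w*(x + 3*y)) includes (∂/∂x)(w*(x + 3*y)) dx = (w) dx, which multiplied by dy ∧ dz gives (w) dx ∧ dy ∧ dz
  d(w*(x + 3*y)) includes (∂/∂w)(w*(x + 3*y)) dw = (x + 3*y) dw, which multiplied by dy ∧ dz gives (x + 3*y) dy ∧ dz ∧ dw
  d(3*w*x - 3*y*z) includes (∂/∂x)(3*w*x - 3*y*z) dx = (3*w) dx, which multiplied by dy ∧ dw gives (3*w) dx ∧ dy ∧ dw
  d(3*w*x - 3*y*z) includes (∂/∂z)(3*w*x - 3*y*z) dz = (-3*y) dz, which multiplied by dy ∧ dw gives (3*y) dy ∧ dz ∧ dw
  d(w*z - 3*x*y + 2*y*z) includes (∂/∂x)(w*z - 3*x*y + 2*y*z) dx = (-3*y) dx, which multiplied by dz ∧ dw gives (-3*y) dx ∧ dz ∧ dw
  d(w*z - 3*x*y + 2*y*z) includes (∂/∂y)(w*z - 3*x*y + 2*y*z) dy = (-3*x + 2*z) dy, which multiplied by dz ∧ dw gives (-3*x + 2*z) dy ∧ dz ∧ dw
Collecting like 3-forms: d(omega) = (w + 3*x + y) dx ∧ dy ∧ dz + (2*w - x - 3*y) dx ∧ dz ∧ dw + (4*w - 4*y) dx ∧ dy ∧ dw + (-2*x + 6*y + 2*z) dy ∧ dz ∧ dw.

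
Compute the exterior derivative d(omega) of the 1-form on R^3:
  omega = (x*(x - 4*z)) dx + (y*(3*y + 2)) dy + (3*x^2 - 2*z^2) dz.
d(omega) = (10*x) dx ∧ dz

For a 1-form omega = sum_i f_i dx_i, the exterior derivative is
  d(omega) = sum_{i < j} (∂f_j/∂x_i - ∂f_i/∂x_j) dx_i ∧ dx_j.
  coefficient of dx ∧ dz: ∂f_3/∂x - ∂f_1/∂z = ∂(3*x^2 - 2*z^2)/∂x - ∂(x*(x - 4*z))/∂z = 10*x
Assembling: d(omega) = (10*x) dx ∧ dz.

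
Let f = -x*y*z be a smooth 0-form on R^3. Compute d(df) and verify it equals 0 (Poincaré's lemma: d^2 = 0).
d(df) = 0

Step 1: df = sum_i (∂f/∂x_i) dx_i = (-y*z) dx + (-x*z) dy + (-x*y) dz.
Step 2: Apply d again. Using the 1-form formula, the coefficient of dx ∧ dy in d(df) is ∂^2 f/∂x ∂y - ∂^2 f/∂y ∂x = (-z) - (-z) = 0 (equality of mixed partials for smooth f).
Similarly for dx ∧ dz and dy ∧ dz — all coefficients vanish. So d(df) = 0.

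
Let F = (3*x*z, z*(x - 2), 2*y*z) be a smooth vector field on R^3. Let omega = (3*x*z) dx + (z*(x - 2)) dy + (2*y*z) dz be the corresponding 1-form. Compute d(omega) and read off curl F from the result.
d(omega) = (-x + 2*z + 2) dy ∧ dz + (3*x) dz ∧ dx + (z) dx ∧ dy; curl F = (-x + 2*z + 2, 3*x, z)

d omega = sum_{i<j} (∂f_j/∂x_i - ∂f_i/∂x_j) dx_i ∧ dx_j. Under the identification (dy ∧ dz, dz ∧ dx, dx ∧ dy) ↔ (e_x, e_y, e_z), the coefficients are exactly the components of curl F. Compute:
  ∂R/∂y - ∂Q/∂z = (2*z) - (x - 2) = -x + 2*z + 2
  ∂P/∂z - ∂R/∂x = (3*x) - (0) = 3*x
  ∂Q/∂x - ∂P/∂y = (z) - (0) = z.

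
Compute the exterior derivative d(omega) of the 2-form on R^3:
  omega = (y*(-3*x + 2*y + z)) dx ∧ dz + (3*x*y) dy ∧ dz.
d(omega) = (3*x - y - z) dx ∧ dy ∧ dz

For a 2-form omega = sum_{i<j} g_{ij} dx_i ∧ dx_j, the exterior derivative is
  d(omega) = sum_{i<j} d(g_{ij}) ∧ dx_i ∧ dx_j = sum_{i<j, k} (∂g_{ij}/∂x_k) dx_k ∧ dx_i ∧ dx_j.
Expand each term, using dx_k ∧ dx_i ∧ dx_j = sgn(permutation) dx_{(a)} ∧ dx_{(b)} ∧ dx_{(c)} with (a < b < c) sorted:
  d(y*(-3*x + 2*y + z)) includes (∂/∂y)(y*(-3*x + 2*y + z)) dy = (-3*x + 4*y + z) dy, which multiplied by dx ∧ dz gives (3*x - 4*y - z) dx ∧ dy ∧ dz
  d(3*x*y) includes (∂/∂x)(3*x*y) dx = (3*y) dx, which multiplied by dy ∧ dz gives (3*y) dx ∧ dy ∧ dz
Collecting like 3-forms: d(omega) = (3*x - y - z) dx ∧ dy ∧ dz.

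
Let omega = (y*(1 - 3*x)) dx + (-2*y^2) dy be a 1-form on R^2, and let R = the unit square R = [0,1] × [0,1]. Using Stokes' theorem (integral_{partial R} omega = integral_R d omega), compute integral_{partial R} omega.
integral_(partial R) omega = 1/2

Stokes: integral_partial_R omega = integral_R d omega with d omega = (∂Q/∂x - ∂P/∂y) dx ∧ dy.
  ∂Q/∂x = 0
  ∂P/∂y = 1 - 3*x
  integrand = ∂Q/∂x - ∂P/∂y = 3*x - 1.
Integrating over R: integral_0^1 integral_0^1 (3*x - 1) dx dy = 1/2.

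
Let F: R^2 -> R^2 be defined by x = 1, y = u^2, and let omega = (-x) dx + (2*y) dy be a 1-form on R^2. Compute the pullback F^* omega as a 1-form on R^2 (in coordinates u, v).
F^* omega = (4*u^3) du

Using F^*(f dg) = (f ∘ F) d(g ∘ F), substitute each coordinate x_i by F_i(u, v) in f_i, and replace dx_i by d F_i = (∂F_i/∂u) du + (∂F_i/∂v) dv.
  For the x component: f_1(F) = -1; d F_1 = (0) du + (0) dv
  For the y component: f_2(F) = 2*u^2; d F_2 = (2*u) du + (0) dv
Combining and collecting du, dv coefficients:
  coeff of du: 4*u^3
  coeff of dv: 0
F^* omega = (4*u^3) du.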